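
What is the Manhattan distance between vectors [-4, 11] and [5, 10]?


d = sum of absolute differences: |-4-5|=9 + |11-10|=1 = 10.

10


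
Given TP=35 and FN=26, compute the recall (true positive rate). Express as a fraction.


Recall = TP / (TP + FN) = 35 / 61 = 35/61.

35/61


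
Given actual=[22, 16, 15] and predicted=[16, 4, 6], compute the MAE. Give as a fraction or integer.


MAE = (1/3) * (|22-16|=6 + |16-4|=12 + |15-6|=9). Sum = 27. MAE = 9.

9


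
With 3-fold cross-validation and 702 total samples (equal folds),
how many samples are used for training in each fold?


Each validation fold has 702/3 = 234 samples. Training set = 702 - 234 = 468.

468


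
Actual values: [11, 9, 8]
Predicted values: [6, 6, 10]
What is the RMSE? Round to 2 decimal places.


MSE = 12.6667. RMSE = sqrt(12.6667) = 3.56.

3.56


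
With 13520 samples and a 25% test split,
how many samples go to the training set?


Test set = 13520 * 25% = 3380. Training set = 13520 - 3380 = 10140.

10140


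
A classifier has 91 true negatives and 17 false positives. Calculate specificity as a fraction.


Specificity = TN / (TN + FP) = 91 / 108 = 91/108.

91/108


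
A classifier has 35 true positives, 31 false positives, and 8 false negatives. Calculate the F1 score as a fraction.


Precision = 35/66 = 35/66. Recall = 35/43 = 35/43. F1 = 2*P*R/(P+R) = 70/109.

70/109


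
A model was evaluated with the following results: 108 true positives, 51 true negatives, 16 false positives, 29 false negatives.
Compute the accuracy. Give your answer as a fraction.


Accuracy = (TP + TN) / (TP + TN + FP + FN) = (108 + 51) / 204 = 53/68.

53/68


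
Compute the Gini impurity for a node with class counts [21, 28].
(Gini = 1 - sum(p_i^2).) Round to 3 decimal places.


Total = 49. Proportions: 21/49, 28/49. sum(p_i^2) = 0.5102. Gini = 1 - 0.5102 = 0.4898, which rounds to 0.490.

0.490


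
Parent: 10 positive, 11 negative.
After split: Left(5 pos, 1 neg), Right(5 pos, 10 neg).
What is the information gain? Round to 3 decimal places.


H(parent) = 0.9984. H(left) = 0.6500, H(right) = 0.9183. Weighted = (6/21)*0.6500 + (15/21)*0.9183 = 0.8416. IG = 0.9984 - 0.8416 = 0.1568, which rounds to 0.157.

0.157


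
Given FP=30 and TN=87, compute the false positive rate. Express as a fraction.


FPR = FP / (FP + TN) = 30 / 117 = 10/39.

10/39


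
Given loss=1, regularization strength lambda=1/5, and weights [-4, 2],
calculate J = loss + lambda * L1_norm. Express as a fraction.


L1 norm = sum(|w|) = 6. J = 1 + 1/5 * 6 = 11/5.

11/5


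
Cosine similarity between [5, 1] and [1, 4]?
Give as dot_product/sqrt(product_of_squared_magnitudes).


dot = 9. |a|^2 = 26, |b|^2 = 17. cos = 9/sqrt(442).

9/sqrt(442)


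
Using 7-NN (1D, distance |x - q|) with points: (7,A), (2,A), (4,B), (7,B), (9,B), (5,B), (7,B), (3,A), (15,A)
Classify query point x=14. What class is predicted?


Distances: |7-14|=7, |2-14|=12, |4-14|=10, |7-14|=7, |9-14|=5, |5-14|=9, |7-14|=7, |3-14|=11, |15-14|=1. 7 nearest: (15,A), (9,B), (7,A), (7,B), (7,B), (5,B), (4,B). Counts: {'A': 2, 'B': 5}. Majority class: B.

B


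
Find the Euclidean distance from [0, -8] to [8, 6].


d = sqrt(sum of squared differences). (0-8)^2=64, (-8-6)^2=196. Sum = 260.

sqrt(260)


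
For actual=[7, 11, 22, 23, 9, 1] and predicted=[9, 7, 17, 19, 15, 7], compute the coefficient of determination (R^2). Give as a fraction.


Mean(y) = 73/6. SS_res = 133. SS_tot = 2261/6. R^2 = 1 - 133/(2261/6) = 11/17.

11/17


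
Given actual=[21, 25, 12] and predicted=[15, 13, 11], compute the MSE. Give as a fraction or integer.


MSE = (1/3) * ((21-15)^2=36 + (25-13)^2=144 + (12-11)^2=1). Sum = 181. MSE = 181/3.

181/3


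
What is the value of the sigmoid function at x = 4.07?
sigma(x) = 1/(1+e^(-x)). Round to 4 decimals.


sigma(4.07) = 1/(1+e^(-4.07)) = 1/(1+0.017077) = 1/1.017077 = 0.9832.

0.9832


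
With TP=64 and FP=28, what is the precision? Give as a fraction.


Precision = TP / (TP + FP) = 64 / 92 = 16/23.

16/23


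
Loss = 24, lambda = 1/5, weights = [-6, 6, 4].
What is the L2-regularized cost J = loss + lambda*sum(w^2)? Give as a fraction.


L2 sq norm = sum(w^2) = 88. J = 24 + 1/5 * 88 = 208/5.

208/5


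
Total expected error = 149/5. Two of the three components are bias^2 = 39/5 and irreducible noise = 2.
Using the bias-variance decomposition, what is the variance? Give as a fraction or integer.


Total error = bias^2 + variance + irreducible noise. So variance = 149/5 - 39/5 - 2 = 20.

20


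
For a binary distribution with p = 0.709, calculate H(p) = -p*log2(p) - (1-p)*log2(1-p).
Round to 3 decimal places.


H = -0.709*log2(0.709) - 0.291*log2(0.291) = 0.870.

0.870


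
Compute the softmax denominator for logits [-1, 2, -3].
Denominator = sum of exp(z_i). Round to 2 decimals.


Denom = e^-1=0.3679 + e^2=7.3891 + e^-3=0.0498. Sum = 7.8068, which rounds to 7.81.

7.81


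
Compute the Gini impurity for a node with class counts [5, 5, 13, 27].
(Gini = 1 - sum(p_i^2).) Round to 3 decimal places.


Total = 50. Proportions: 5/50, 5/50, 13/50, 27/50. sum(p_i^2) = 0.3792. Gini = 1 - 0.3792 = 0.6208, which rounds to 0.621.

0.621


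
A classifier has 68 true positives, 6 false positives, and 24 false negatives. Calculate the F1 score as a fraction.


Precision = 68/74 = 34/37. Recall = 68/92 = 17/23. F1 = 2*P*R/(P+R) = 68/83.

68/83


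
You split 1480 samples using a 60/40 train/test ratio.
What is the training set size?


Test set = 1480 * 40% = 592. Training set = 1480 - 592 = 888.

888


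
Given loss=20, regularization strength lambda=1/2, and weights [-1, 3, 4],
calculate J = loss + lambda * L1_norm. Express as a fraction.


L1 norm = sum(|w|) = 8. J = 20 + 1/2 * 8 = 24.

24


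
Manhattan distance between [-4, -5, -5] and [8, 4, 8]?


d = sum of absolute differences: |-4-8|=12 + |-5-4|=9 + |-5-8|=13 = 34.

34


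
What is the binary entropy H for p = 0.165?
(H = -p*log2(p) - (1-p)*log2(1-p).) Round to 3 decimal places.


H = -0.165*log2(0.165) - 0.835*log2(0.835) = 0.646.

0.646


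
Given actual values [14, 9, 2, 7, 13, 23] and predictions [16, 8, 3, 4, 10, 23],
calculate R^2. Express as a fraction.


Mean(y) = 34/3. SS_res = 24. SS_tot = 772/3. R^2 = 1 - 24/(772/3) = 175/193.

175/193


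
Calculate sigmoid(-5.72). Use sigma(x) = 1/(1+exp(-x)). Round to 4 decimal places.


sigma(-5.72) = 1/(1+e^(5.72)) = 1/(1+304.904923) = 1/305.904923 = 0.0033.

0.0033


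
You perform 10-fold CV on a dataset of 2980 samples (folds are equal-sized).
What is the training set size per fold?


Each validation fold has 2980/10 = 298 samples. Training set = 2980 - 298 = 2682.

2682


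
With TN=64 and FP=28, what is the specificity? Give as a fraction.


Specificity = TN / (TN + FP) = 64 / 92 = 16/23.

16/23


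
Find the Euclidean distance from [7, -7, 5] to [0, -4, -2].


d = sqrt(sum of squared differences). (7-0)^2=49, (-7--4)^2=9, (5--2)^2=49. Sum = 107.

sqrt(107)


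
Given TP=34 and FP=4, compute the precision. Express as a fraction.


Precision = TP / (TP + FP) = 34 / 38 = 17/19.

17/19


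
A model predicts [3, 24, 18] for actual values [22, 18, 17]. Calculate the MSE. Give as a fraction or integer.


MSE = (1/3) * ((22-3)^2=361 + (18-24)^2=36 + (17-18)^2=1). Sum = 398. MSE = 398/3.

398/3


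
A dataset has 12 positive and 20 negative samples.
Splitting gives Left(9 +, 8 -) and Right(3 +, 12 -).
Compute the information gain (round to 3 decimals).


H(parent) = 0.9544. H(left) = 0.9975, H(right) = 0.7219. Weighted = (17/32)*0.9975 + (15/32)*0.7219 = 0.8683. IG = 0.9544 - 0.8683 = 0.0861, which rounds to 0.086.

0.086


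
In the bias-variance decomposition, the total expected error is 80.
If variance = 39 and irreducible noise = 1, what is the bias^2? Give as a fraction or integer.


Total error = bias^2 + variance + irreducible noise. So bias^2 = 80 - 39 - 1 = 40.

40


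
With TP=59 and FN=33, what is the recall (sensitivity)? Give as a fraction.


Recall = TP / (TP + FN) = 59 / 92 = 59/92.

59/92


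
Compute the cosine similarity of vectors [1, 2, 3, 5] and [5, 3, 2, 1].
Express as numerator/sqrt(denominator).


dot = 22. |a|^2 = 39, |b|^2 = 39. cos = 22/sqrt(1521).

22/sqrt(1521)


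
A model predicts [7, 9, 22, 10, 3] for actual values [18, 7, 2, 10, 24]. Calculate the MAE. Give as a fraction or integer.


MAE = (1/5) * (|18-7|=11 + |7-9|=2 + |2-22|=20 + |10-10|=0 + |24-3|=21). Sum = 54. MAE = 54/5.

54/5


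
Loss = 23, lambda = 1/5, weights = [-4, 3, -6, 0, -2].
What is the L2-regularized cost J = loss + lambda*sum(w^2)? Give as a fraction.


L2 sq norm = sum(w^2) = 65. J = 23 + 1/5 * 65 = 36.

36


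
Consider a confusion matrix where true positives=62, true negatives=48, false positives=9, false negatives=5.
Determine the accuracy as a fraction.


Accuracy = (TP + TN) / (TP + TN + FP + FN) = (62 + 48) / 124 = 55/62.

55/62


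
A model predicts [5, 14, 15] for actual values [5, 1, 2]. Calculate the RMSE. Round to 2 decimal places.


MSE = 112.6667. RMSE = sqrt(112.6667) = 10.61.

10.61


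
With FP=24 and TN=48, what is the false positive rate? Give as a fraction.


FPR = FP / (FP + TN) = 24 / 72 = 1/3.

1/3


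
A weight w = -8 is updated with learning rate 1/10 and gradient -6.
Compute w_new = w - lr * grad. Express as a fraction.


w_new = -8 - 1/10 * -6 = -8 - -3/5 = -37/5.

-37/5


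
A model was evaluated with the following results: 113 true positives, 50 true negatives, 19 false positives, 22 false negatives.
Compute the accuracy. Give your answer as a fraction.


Accuracy = (TP + TN) / (TP + TN + FP + FN) = (113 + 50) / 204 = 163/204.

163/204


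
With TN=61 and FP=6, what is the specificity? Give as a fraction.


Specificity = TN / (TN + FP) = 61 / 67 = 61/67.

61/67


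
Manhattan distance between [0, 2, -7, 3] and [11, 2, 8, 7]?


d = sum of absolute differences: |0-11|=11 + |2-2|=0 + |-7-8|=15 + |3-7|=4 = 30.

30


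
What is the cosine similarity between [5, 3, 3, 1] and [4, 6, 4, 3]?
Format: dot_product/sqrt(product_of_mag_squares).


dot = 53. |a|^2 = 44, |b|^2 = 77. cos = 53/sqrt(3388).

53/sqrt(3388)


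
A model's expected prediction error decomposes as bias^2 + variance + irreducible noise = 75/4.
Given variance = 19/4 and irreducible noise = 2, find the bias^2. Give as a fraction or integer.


Total error = bias^2 + variance + irreducible noise. So bias^2 = 75/4 - 19/4 - 2 = 12.

12


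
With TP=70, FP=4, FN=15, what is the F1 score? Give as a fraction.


Precision = 70/74 = 35/37. Recall = 70/85 = 14/17. F1 = 2*P*R/(P+R) = 140/159.

140/159


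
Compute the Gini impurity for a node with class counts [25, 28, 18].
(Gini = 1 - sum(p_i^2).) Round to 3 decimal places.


Total = 71. Proportions: 25/71, 28/71, 18/71. sum(p_i^2) = 0.3438. Gini = 1 - 0.3438 = 0.6562, which rounds to 0.656.

0.656


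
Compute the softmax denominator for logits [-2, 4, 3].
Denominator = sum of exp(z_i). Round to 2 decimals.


Denom = e^-2=0.1353 + e^4=54.5982 + e^3=20.0855. Sum = 74.8190, which rounds to 74.82.

74.82


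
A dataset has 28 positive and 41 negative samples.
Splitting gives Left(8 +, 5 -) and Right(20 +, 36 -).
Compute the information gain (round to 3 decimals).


H(parent) = 0.9742. H(left) = 0.9612, H(right) = 0.9403. Weighted = (13/69)*0.9612 + (56/69)*0.9403 = 0.9442. IG = 0.9742 - 0.9442 = 0.0300, which rounds to 0.030.

0.030


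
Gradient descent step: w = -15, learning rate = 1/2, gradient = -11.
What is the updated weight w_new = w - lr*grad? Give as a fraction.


w_new = -15 - 1/2 * -11 = -15 - -11/2 = -19/2.

-19/2


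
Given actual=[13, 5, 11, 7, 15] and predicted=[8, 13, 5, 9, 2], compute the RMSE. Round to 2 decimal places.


MSE = 59.6000. RMSE = sqrt(59.6000) = 7.72.

7.72


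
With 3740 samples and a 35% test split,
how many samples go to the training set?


Test set = 3740 * 35% = 1309. Training set = 3740 - 1309 = 2431.

2431


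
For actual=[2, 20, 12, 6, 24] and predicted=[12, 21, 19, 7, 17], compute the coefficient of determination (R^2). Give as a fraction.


Mean(y) = 64/5. SS_res = 200. SS_tot = 1704/5. R^2 = 1 - 200/(1704/5) = 88/213.

88/213


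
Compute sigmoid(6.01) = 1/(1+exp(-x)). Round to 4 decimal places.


sigma(6.01) = 1/(1+e^(-6.01)) = 1/(1+0.002454) = 1/1.002454 = 0.9976.

0.9976


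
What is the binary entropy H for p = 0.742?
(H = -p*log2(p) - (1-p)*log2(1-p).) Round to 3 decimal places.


H = -0.742*log2(0.742) - 0.258*log2(0.258) = 0.824.

0.824


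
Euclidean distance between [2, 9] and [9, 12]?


d = sqrt(sum of squared differences). (2-9)^2=49, (9-12)^2=9. Sum = 58.

sqrt(58)


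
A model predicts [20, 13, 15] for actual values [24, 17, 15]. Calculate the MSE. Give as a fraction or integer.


MSE = (1/3) * ((24-20)^2=16 + (17-13)^2=16 + (15-15)^2=0). Sum = 32. MSE = 32/3.

32/3


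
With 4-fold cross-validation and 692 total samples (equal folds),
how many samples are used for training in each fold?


Each validation fold has 692/4 = 173 samples. Training set = 692 - 173 = 519.

519


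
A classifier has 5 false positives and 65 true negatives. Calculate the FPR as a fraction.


FPR = FP / (FP + TN) = 5 / 70 = 1/14.

1/14


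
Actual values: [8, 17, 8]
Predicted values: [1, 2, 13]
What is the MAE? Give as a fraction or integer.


MAE = (1/3) * (|8-1|=7 + |17-2|=15 + |8-13|=5). Sum = 27. MAE = 9.

9


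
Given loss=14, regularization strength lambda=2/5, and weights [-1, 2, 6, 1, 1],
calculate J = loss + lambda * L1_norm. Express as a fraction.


L1 norm = sum(|w|) = 11. J = 14 + 2/5 * 11 = 92/5.

92/5


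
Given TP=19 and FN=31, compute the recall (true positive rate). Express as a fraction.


Recall = TP / (TP + FN) = 19 / 50 = 19/50.

19/50


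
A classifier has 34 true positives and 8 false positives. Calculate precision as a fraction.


Precision = TP / (TP + FP) = 34 / 42 = 17/21.

17/21


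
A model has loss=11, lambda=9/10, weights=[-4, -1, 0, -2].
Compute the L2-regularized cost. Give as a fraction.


L2 sq norm = sum(w^2) = 21. J = 11 + 9/10 * 21 = 299/10.

299/10


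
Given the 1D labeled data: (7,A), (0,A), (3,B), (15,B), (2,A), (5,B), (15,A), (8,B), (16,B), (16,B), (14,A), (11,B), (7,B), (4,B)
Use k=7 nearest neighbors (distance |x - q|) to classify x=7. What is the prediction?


Distances: |7-7|=0, |0-7|=7, |3-7|=4, |15-7|=8, |2-7|=5, |5-7|=2, |15-7|=8, |8-7|=1, |16-7|=9, |16-7|=9, |14-7|=7, |11-7|=4, |7-7|=0, |4-7|=3. 7 nearest: (7,A), (7,B), (8,B), (5,B), (4,B), (3,B), (11,B). Counts: {'A': 1, 'B': 6}. Majority class: B.

B


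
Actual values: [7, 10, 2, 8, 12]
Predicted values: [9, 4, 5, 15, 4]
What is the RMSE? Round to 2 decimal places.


MSE = 32.4000. RMSE = sqrt(32.4000) = 5.69.

5.69


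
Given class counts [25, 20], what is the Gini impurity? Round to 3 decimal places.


Total = 45. Proportions: 25/45, 20/45. sum(p_i^2) = 0.5062. Gini = 1 - 0.5062 = 0.4938, which rounds to 0.494.

0.494


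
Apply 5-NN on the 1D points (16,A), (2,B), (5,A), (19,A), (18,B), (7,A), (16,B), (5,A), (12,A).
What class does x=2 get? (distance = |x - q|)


Distances: |16-2|=14, |2-2|=0, |5-2|=3, |19-2|=17, |18-2|=16, |7-2|=5, |16-2|=14, |5-2|=3, |12-2|=10. 5 nearest: (2,B), (5,A), (5,A), (7,A), (12,A). Counts: {'B': 1, 'A': 4}. Majority class: A.

A


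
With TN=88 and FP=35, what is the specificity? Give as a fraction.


Specificity = TN / (TN + FP) = 88 / 123 = 88/123.

88/123


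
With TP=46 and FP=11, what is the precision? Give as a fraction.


Precision = TP / (TP + FP) = 46 / 57 = 46/57.

46/57


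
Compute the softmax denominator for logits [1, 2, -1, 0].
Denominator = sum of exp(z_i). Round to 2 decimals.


Denom = e^1=2.7183 + e^2=7.3891 + e^-1=0.3679 + e^0=1.0000. Sum = 11.4753, which rounds to 11.48.

11.48


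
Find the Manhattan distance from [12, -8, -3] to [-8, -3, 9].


d = sum of absolute differences: |12--8|=20 + |-8--3|=5 + |-3-9|=12 = 37.

37


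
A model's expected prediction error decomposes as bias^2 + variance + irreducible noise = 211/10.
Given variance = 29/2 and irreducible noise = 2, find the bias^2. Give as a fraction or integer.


Total error = bias^2 + variance + irreducible noise. So bias^2 = 211/10 - 29/2 - 2 = 23/5.

23/5


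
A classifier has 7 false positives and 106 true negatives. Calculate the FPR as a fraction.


FPR = FP / (FP + TN) = 7 / 113 = 7/113.

7/113


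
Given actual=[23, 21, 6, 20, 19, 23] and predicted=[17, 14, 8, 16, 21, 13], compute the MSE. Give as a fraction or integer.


MSE = (1/6) * ((23-17)^2=36 + (21-14)^2=49 + (6-8)^2=4 + (20-16)^2=16 + (19-21)^2=4 + (23-13)^2=100). Sum = 209. MSE = 209/6.

209/6


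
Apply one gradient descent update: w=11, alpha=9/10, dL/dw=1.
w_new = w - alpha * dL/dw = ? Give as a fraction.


w_new = 11 - 9/10 * 1 = 11 - 9/10 = 101/10.

101/10


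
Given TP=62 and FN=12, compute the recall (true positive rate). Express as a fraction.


Recall = TP / (TP + FN) = 62 / 74 = 31/37.

31/37


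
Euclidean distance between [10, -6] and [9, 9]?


d = sqrt(sum of squared differences). (10-9)^2=1, (-6-9)^2=225. Sum = 226.

sqrt(226)


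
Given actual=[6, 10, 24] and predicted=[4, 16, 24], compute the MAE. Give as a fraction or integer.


MAE = (1/3) * (|6-4|=2 + |10-16|=6 + |24-24|=0). Sum = 8. MAE = 8/3.

8/3


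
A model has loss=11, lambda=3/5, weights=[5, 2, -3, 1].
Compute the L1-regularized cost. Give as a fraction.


L1 norm = sum(|w|) = 11. J = 11 + 3/5 * 11 = 88/5.

88/5


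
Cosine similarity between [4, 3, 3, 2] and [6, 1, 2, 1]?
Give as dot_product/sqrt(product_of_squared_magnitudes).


dot = 35. |a|^2 = 38, |b|^2 = 42. cos = 35/sqrt(1596).

35/sqrt(1596)


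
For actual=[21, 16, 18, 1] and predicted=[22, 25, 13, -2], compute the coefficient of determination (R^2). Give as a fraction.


Mean(y) = 14. SS_res = 116. SS_tot = 238. R^2 = 1 - 116/(238) = 61/119.

61/119


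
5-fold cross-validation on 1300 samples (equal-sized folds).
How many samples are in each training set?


Each validation fold has 1300/5 = 260 samples. Training set = 1300 - 260 = 1040.

1040


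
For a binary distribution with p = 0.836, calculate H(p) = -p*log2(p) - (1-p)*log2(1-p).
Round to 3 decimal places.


H = -0.836*log2(0.836) - 0.164*log2(0.164) = 0.644.

0.644


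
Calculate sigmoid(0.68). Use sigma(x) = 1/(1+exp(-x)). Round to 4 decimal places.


sigma(0.68) = 1/(1+e^(-0.68)) = 1/(1+0.506617) = 1/1.506617 = 0.6637.

0.6637


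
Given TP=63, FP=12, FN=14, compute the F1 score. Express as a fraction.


Precision = 63/75 = 21/25. Recall = 63/77 = 9/11. F1 = 2*P*R/(P+R) = 63/76.

63/76


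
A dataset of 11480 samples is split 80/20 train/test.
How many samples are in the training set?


Test set = 11480 * 20% = 2296. Training set = 11480 - 2296 = 9184.

9184


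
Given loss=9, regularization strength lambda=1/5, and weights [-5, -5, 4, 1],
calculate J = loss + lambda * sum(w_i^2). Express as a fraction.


L2 sq norm = sum(w^2) = 67. J = 9 + 1/5 * 67 = 112/5.

112/5


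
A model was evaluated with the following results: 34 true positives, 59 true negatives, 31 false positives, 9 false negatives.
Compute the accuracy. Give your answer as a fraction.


Accuracy = (TP + TN) / (TP + TN + FP + FN) = (34 + 59) / 133 = 93/133.

93/133


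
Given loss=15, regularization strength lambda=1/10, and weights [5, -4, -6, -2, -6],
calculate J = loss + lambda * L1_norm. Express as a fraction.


L1 norm = sum(|w|) = 23. J = 15 + 1/10 * 23 = 173/10.

173/10


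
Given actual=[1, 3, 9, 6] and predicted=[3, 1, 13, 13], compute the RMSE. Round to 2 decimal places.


MSE = 18.2500. RMSE = sqrt(18.2500) = 4.27.

4.27


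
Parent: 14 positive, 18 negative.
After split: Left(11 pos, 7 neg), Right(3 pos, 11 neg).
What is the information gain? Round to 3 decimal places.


H(parent) = 0.9887. H(left) = 0.9641, H(right) = 0.7496. Weighted = (18/32)*0.9641 + (14/32)*0.7496 = 0.8703. IG = 0.9887 - 0.8703 = 0.1184, which rounds to 0.118.

0.118


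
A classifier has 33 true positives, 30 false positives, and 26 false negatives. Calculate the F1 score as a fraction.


Precision = 33/63 = 11/21. Recall = 33/59 = 33/59. F1 = 2*P*R/(P+R) = 33/61.

33/61


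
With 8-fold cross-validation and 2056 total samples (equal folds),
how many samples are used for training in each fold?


Each validation fold has 2056/8 = 257 samples. Training set = 2056 - 257 = 1799.

1799


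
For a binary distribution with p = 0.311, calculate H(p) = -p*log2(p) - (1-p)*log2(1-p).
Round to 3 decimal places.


H = -0.311*log2(0.311) - 0.689*log2(0.689) = 0.894.

0.894


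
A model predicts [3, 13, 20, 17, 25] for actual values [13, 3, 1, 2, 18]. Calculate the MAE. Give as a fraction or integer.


MAE = (1/5) * (|13-3|=10 + |3-13|=10 + |1-20|=19 + |2-17|=15 + |18-25|=7). Sum = 61. MAE = 61/5.

61/5


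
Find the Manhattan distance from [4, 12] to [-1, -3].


d = sum of absolute differences: |4--1|=5 + |12--3|=15 = 20.

20


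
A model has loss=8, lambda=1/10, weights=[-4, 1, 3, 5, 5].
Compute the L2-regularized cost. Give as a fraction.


L2 sq norm = sum(w^2) = 76. J = 8 + 1/10 * 76 = 78/5.

78/5


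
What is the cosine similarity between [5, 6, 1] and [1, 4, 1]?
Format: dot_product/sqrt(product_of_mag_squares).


dot = 30. |a|^2 = 62, |b|^2 = 18. cos = 30/sqrt(1116).

30/sqrt(1116)


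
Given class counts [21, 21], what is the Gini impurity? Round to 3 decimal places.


Total = 42. Proportions: 21/42, 21/42. sum(p_i^2) = 0.5000. Gini = 1 - 0.5000 = 0.5000, which rounds to 0.500.

0.500


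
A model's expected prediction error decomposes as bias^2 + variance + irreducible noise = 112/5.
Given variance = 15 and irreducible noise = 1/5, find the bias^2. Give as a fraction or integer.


Total error = bias^2 + variance + irreducible noise. So bias^2 = 112/5 - 15 - 1/5 = 36/5.

36/5


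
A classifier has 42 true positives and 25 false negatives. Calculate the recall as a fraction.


Recall = TP / (TP + FN) = 42 / 67 = 42/67.

42/67


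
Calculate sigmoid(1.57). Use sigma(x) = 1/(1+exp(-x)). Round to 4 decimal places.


sigma(1.57) = 1/(1+e^(-1.57)) = 1/(1+0.208045) = 1/1.208045 = 0.8278.

0.8278


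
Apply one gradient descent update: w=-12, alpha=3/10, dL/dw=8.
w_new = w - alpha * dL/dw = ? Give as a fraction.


w_new = -12 - 3/10 * 8 = -12 - 12/5 = -72/5.

-72/5


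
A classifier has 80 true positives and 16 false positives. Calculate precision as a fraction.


Precision = TP / (TP + FP) = 80 / 96 = 5/6.

5/6


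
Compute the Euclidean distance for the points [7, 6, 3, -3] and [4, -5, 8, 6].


d = sqrt(sum of squared differences). (7-4)^2=9, (6--5)^2=121, (3-8)^2=25, (-3-6)^2=81. Sum = 236.

sqrt(236)


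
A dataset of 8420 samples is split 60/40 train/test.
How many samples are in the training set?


Test set = 8420 * 40% = 3368. Training set = 8420 - 3368 = 5052.

5052


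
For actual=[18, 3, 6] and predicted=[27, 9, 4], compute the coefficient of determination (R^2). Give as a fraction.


Mean(y) = 9. SS_res = 121. SS_tot = 126. R^2 = 1 - 121/(126) = 5/126.

5/126


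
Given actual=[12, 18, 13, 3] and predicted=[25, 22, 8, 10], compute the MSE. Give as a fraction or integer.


MSE = (1/4) * ((12-25)^2=169 + (18-22)^2=16 + (13-8)^2=25 + (3-10)^2=49). Sum = 259. MSE = 259/4.

259/4


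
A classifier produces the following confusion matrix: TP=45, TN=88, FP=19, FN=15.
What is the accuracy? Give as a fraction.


Accuracy = (TP + TN) / (TP + TN + FP + FN) = (45 + 88) / 167 = 133/167.

133/167


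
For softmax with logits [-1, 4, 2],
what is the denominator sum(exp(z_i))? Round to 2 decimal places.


Denom = e^-1=0.3679 + e^4=54.5982 + e^2=7.3891. Sum = 62.3552, which rounds to 62.36.

62.36


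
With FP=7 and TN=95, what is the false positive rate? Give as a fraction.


FPR = FP / (FP + TN) = 7 / 102 = 7/102.

7/102


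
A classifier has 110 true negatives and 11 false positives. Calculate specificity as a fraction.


Specificity = TN / (TN + FP) = 110 / 121 = 10/11.

10/11


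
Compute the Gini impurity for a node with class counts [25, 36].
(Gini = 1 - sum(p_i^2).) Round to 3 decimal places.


Total = 61. Proportions: 25/61, 36/61. sum(p_i^2) = 0.5163. Gini = 1 - 0.5163 = 0.4837, which rounds to 0.484.

0.484


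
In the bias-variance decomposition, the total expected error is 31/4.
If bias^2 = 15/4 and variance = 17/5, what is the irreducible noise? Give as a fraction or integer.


Total error = bias^2 + variance + irreducible noise. So irreducible noise = 31/4 - 15/4 - 17/5 = 3/5.

3/5


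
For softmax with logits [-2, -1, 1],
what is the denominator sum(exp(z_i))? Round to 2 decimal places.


Denom = e^-2=0.1353 + e^-1=0.3679 + e^1=2.7183. Sum = 3.2215, which rounds to 3.22.

3.22


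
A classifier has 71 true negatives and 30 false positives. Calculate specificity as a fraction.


Specificity = TN / (TN + FP) = 71 / 101 = 71/101.

71/101


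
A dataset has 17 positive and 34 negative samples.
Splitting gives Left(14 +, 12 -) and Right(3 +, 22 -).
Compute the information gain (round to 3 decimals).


H(parent) = 0.9183. H(left) = 0.9957, H(right) = 0.5294. Weighted = (26/51)*0.9957 + (25/51)*0.5294 = 0.7671. IG = 0.9183 - 0.7671 = 0.1512, which rounds to 0.151.

0.151


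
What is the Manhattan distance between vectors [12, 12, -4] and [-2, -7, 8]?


d = sum of absolute differences: |12--2|=14 + |12--7|=19 + |-4-8|=12 = 45.

45


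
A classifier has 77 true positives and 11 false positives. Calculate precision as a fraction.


Precision = TP / (TP + FP) = 77 / 88 = 7/8.

7/8


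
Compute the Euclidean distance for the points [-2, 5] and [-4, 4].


d = sqrt(sum of squared differences). (-2--4)^2=4, (5-4)^2=1. Sum = 5.

sqrt(5)


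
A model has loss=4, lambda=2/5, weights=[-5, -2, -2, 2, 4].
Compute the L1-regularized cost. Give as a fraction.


L1 norm = sum(|w|) = 15. J = 4 + 2/5 * 15 = 10.

10


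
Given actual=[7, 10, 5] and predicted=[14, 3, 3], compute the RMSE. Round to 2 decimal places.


MSE = 34.0000. RMSE = sqrt(34.0000) = 5.83.

5.83


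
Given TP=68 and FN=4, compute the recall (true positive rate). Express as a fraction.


Recall = TP / (TP + FN) = 68 / 72 = 17/18.

17/18


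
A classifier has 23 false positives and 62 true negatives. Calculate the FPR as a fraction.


FPR = FP / (FP + TN) = 23 / 85 = 23/85.

23/85


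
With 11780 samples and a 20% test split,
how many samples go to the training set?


Test set = 11780 * 20% = 2356. Training set = 11780 - 2356 = 9424.

9424


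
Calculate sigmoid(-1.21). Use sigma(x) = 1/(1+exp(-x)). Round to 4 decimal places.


sigma(-1.21) = 1/(1+e^(1.21)) = 1/(1+3.353485) = 1/4.353485 = 0.2297.

0.2297


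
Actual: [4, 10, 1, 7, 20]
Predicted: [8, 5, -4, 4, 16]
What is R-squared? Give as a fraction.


Mean(y) = 42/5. SS_res = 91. SS_tot = 1066/5. R^2 = 1 - 91/(1066/5) = 47/82.

47/82


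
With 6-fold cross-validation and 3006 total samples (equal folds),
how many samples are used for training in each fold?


Each validation fold has 3006/6 = 501 samples. Training set = 3006 - 501 = 2505.

2505


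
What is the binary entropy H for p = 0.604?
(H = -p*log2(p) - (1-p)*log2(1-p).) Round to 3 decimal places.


H = -0.604*log2(0.604) - 0.396*log2(0.396) = 0.969.

0.969


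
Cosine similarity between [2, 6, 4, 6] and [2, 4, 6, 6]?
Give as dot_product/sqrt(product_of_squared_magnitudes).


dot = 88. |a|^2 = 92, |b|^2 = 92. cos = 88/sqrt(8464).

88/sqrt(8464)


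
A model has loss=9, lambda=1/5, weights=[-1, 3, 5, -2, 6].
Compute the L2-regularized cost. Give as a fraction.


L2 sq norm = sum(w^2) = 75. J = 9 + 1/5 * 75 = 24.

24


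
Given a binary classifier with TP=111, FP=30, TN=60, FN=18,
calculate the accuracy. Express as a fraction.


Accuracy = (TP + TN) / (TP + TN + FP + FN) = (111 + 60) / 219 = 57/73.

57/73


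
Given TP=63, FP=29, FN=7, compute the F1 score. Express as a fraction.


Precision = 63/92 = 63/92. Recall = 63/70 = 9/10. F1 = 2*P*R/(P+R) = 7/9.

7/9


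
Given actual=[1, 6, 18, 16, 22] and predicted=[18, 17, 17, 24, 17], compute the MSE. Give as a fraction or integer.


MSE = (1/5) * ((1-18)^2=289 + (6-17)^2=121 + (18-17)^2=1 + (16-24)^2=64 + (22-17)^2=25). Sum = 500. MSE = 100.

100


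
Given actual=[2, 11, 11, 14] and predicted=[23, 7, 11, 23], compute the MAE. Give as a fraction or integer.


MAE = (1/4) * (|2-23|=21 + |11-7|=4 + |11-11|=0 + |14-23|=9). Sum = 34. MAE = 17/2.

17/2


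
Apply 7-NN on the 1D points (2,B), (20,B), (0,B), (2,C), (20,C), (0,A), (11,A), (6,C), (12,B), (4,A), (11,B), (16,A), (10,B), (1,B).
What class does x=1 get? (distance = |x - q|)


Distances: |2-1|=1, |20-1|=19, |0-1|=1, |2-1|=1, |20-1|=19, |0-1|=1, |11-1|=10, |6-1|=5, |12-1|=11, |4-1|=3, |11-1|=10, |16-1|=15, |10-1|=9, |1-1|=0. 7 nearest: (1,B), (0,A), (2,B), (0,B), (2,C), (4,A), (6,C). Counts: {'B': 3, 'A': 2, 'C': 2}. Majority class: B.

B


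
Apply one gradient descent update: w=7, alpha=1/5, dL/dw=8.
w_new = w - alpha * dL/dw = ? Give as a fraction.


w_new = 7 - 1/5 * 8 = 7 - 8/5 = 27/5.

27/5


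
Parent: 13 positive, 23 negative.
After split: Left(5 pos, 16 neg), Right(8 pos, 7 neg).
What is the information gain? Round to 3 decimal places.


H(parent) = 0.9436. H(left) = 0.7919, H(right) = 0.9968. Weighted = (21/36)*0.7919 + (15/36)*0.9968 = 0.8773. IG = 0.9436 - 0.8773 = 0.0663, which rounds to 0.066.

0.066


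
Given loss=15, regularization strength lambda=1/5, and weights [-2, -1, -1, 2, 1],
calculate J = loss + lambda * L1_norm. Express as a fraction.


L1 norm = sum(|w|) = 7. J = 15 + 1/5 * 7 = 82/5.

82/5


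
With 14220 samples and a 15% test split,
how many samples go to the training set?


Test set = 14220 * 15% = 2133. Training set = 14220 - 2133 = 12087.

12087


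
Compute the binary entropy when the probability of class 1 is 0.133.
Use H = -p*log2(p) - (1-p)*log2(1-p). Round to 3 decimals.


H = -0.133*log2(0.133) - 0.867*log2(0.867) = 0.566.

0.566


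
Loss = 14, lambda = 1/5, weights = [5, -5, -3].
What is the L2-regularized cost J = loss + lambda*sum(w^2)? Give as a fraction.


L2 sq norm = sum(w^2) = 59. J = 14 + 1/5 * 59 = 129/5.

129/5


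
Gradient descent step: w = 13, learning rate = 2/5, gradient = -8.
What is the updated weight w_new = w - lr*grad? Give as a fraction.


w_new = 13 - 2/5 * -8 = 13 - -16/5 = 81/5.

81/5


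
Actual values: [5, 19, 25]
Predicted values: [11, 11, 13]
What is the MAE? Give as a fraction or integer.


MAE = (1/3) * (|5-11|=6 + |19-11|=8 + |25-13|=12). Sum = 26. MAE = 26/3.

26/3


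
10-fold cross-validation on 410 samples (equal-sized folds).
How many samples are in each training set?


Each validation fold has 410/10 = 41 samples. Training set = 410 - 41 = 369.

369


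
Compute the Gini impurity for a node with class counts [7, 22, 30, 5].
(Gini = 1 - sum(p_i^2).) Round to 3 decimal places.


Total = 64. Proportions: 7/64, 22/64, 30/64, 5/64. sum(p_i^2) = 0.3560. Gini = 1 - 0.3560 = 0.6440, which rounds to 0.644.

0.644


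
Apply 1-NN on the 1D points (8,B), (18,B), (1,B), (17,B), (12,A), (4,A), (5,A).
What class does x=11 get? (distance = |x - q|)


Distances: |8-11|=3, |18-11|=7, |1-11|=10, |17-11|=6, |12-11|=1, |4-11|=7, |5-11|=6. 1 nearest: (12,A). Counts: {'A': 1}. Majority class: A.

A


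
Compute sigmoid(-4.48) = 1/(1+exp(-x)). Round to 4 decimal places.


sigma(-4.48) = 1/(1+e^(4.48)) = 1/(1+88.234673) = 1/89.234673 = 0.0112.

0.0112


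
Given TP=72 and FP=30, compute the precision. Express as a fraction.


Precision = TP / (TP + FP) = 72 / 102 = 12/17.

12/17


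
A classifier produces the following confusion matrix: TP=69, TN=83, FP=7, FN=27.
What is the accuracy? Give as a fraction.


Accuracy = (TP + TN) / (TP + TN + FP + FN) = (69 + 83) / 186 = 76/93.

76/93


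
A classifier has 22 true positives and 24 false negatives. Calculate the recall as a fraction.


Recall = TP / (TP + FN) = 22 / 46 = 11/23.

11/23


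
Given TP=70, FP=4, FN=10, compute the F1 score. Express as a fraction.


Precision = 70/74 = 35/37. Recall = 70/80 = 7/8. F1 = 2*P*R/(P+R) = 10/11.

10/11


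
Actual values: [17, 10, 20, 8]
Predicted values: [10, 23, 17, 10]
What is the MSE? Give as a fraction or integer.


MSE = (1/4) * ((17-10)^2=49 + (10-23)^2=169 + (20-17)^2=9 + (8-10)^2=4). Sum = 231. MSE = 231/4.

231/4


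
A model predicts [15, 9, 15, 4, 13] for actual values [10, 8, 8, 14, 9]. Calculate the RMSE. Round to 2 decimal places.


MSE = 38.2000. RMSE = sqrt(38.2000) = 6.18.

6.18


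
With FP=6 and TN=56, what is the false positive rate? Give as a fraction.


FPR = FP / (FP + TN) = 6 / 62 = 3/31.

3/31


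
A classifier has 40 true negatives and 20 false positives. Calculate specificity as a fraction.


Specificity = TN / (TN + FP) = 40 / 60 = 2/3.

2/3


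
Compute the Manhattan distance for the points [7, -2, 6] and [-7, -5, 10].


d = sum of absolute differences: |7--7|=14 + |-2--5|=3 + |6-10|=4 = 21.

21


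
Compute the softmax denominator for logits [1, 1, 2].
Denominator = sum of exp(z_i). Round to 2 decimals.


Denom = e^1=2.7183 + e^1=2.7183 + e^2=7.3891. Sum = 12.8257, which rounds to 12.83.

12.83


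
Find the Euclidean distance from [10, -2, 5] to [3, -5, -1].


d = sqrt(sum of squared differences). (10-3)^2=49, (-2--5)^2=9, (5--1)^2=36. Sum = 94.

sqrt(94)


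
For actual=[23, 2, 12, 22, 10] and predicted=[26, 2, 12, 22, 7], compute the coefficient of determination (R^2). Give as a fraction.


Mean(y) = 69/5. SS_res = 18. SS_tot = 1544/5. R^2 = 1 - 18/(1544/5) = 727/772.

727/772


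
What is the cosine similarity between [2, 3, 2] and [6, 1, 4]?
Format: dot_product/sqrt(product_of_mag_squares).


dot = 23. |a|^2 = 17, |b|^2 = 53. cos = 23/sqrt(901).

23/sqrt(901)


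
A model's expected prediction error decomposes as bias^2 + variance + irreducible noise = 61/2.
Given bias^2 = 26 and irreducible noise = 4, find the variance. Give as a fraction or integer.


Total error = bias^2 + variance + irreducible noise. So variance = 61/2 - 26 - 4 = 1/2.

1/2


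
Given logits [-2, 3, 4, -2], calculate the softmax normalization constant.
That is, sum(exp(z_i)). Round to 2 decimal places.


Denom = e^-2=0.1353 + e^3=20.0855 + e^4=54.5982 + e^-2=0.1353. Sum = 74.9543, which rounds to 74.95.

74.95


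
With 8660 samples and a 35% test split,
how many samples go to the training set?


Test set = 8660 * 35% = 3031. Training set = 8660 - 3031 = 5629.

5629


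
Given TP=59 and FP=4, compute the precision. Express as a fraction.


Precision = TP / (TP + FP) = 59 / 63 = 59/63.

59/63


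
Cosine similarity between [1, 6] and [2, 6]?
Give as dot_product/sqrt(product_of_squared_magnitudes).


dot = 38. |a|^2 = 37, |b|^2 = 40. cos = 38/sqrt(1480).

38/sqrt(1480)


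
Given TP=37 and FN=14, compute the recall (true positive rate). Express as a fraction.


Recall = TP / (TP + FN) = 37 / 51 = 37/51.

37/51


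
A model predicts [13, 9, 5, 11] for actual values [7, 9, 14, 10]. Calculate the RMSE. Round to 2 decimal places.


MSE = 29.5000. RMSE = sqrt(29.5000) = 5.43.

5.43


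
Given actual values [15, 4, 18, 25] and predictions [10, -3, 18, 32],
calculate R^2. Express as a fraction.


Mean(y) = 31/2. SS_res = 123. SS_tot = 229. R^2 = 1 - 123/(229) = 106/229.

106/229


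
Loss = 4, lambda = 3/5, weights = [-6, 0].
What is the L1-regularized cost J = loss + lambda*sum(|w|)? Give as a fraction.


L1 norm = sum(|w|) = 6. J = 4 + 3/5 * 6 = 38/5.

38/5


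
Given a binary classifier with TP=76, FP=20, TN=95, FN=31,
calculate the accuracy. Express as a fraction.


Accuracy = (TP + TN) / (TP + TN + FP + FN) = (76 + 95) / 222 = 57/74.

57/74


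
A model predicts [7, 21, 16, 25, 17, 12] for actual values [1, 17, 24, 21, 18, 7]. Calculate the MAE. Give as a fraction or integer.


MAE = (1/6) * (|1-7|=6 + |17-21|=4 + |24-16|=8 + |21-25|=4 + |18-17|=1 + |7-12|=5). Sum = 28. MAE = 14/3.

14/3


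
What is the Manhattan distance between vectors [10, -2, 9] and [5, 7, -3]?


d = sum of absolute differences: |10-5|=5 + |-2-7|=9 + |9--3|=12 = 26.

26


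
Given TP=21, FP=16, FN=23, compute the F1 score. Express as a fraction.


Precision = 21/37 = 21/37. Recall = 21/44 = 21/44. F1 = 2*P*R/(P+R) = 14/27.

14/27


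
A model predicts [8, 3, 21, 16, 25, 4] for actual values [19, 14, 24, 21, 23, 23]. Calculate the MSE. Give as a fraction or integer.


MSE = (1/6) * ((19-8)^2=121 + (14-3)^2=121 + (24-21)^2=9 + (21-16)^2=25 + (23-25)^2=4 + (23-4)^2=361). Sum = 641. MSE = 641/6.

641/6


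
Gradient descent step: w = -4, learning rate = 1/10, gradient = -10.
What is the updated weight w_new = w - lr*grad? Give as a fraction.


w_new = -4 - 1/10 * -10 = -4 - -1 = -3.

-3


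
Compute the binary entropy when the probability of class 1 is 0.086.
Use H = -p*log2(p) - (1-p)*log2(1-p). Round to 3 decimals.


H = -0.086*log2(0.086) - 0.914*log2(0.914) = 0.423.

0.423


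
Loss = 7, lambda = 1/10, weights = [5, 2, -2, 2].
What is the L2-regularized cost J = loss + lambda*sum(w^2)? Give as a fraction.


L2 sq norm = sum(w^2) = 37. J = 7 + 1/10 * 37 = 107/10.

107/10


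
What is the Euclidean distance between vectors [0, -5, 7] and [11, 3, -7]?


d = sqrt(sum of squared differences). (0-11)^2=121, (-5-3)^2=64, (7--7)^2=196. Sum = 381.

sqrt(381)


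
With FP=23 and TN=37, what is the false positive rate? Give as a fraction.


FPR = FP / (FP + TN) = 23 / 60 = 23/60.

23/60


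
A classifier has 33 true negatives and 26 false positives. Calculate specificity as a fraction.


Specificity = TN / (TN + FP) = 33 / 59 = 33/59.

33/59


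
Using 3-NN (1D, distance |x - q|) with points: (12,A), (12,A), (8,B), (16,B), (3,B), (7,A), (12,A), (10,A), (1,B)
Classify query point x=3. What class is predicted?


Distances: |12-3|=9, |12-3|=9, |8-3|=5, |16-3|=13, |3-3|=0, |7-3|=4, |12-3|=9, |10-3|=7, |1-3|=2. 3 nearest: (3,B), (1,B), (7,A). Counts: {'B': 2, 'A': 1}. Majority class: B.

B


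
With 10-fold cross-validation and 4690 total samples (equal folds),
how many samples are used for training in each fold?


Each validation fold has 4690/10 = 469 samples. Training set = 4690 - 469 = 4221.

4221


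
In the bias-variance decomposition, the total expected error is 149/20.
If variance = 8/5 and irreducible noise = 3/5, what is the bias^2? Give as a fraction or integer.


Total error = bias^2 + variance + irreducible noise. So bias^2 = 149/20 - 8/5 - 3/5 = 21/4.

21/4


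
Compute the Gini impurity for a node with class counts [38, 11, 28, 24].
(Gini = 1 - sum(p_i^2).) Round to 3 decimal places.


Total = 101. Proportions: 38/101, 11/101, 28/101, 24/101. sum(p_i^2) = 0.2867. Gini = 1 - 0.2867 = 0.7133, which rounds to 0.713.

0.713


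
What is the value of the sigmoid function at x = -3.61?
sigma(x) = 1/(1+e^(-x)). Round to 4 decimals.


sigma(-3.61) = 1/(1+e^(3.61)) = 1/(1+36.966053) = 1/37.966053 = 0.0263.

0.0263


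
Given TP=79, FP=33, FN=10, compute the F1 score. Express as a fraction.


Precision = 79/112 = 79/112. Recall = 79/89 = 79/89. F1 = 2*P*R/(P+R) = 158/201.

158/201
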